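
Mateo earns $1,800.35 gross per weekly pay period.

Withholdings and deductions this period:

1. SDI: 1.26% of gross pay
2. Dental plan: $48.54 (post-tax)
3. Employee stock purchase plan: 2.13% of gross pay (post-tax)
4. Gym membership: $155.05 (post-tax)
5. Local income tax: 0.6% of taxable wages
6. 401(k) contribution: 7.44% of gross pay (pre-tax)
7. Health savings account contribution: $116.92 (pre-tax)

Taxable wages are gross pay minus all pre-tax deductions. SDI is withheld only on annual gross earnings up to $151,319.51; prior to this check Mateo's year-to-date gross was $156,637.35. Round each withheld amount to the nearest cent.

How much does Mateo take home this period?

$1,298.24

Health savings account contribution: $116.92
401(k) contribution: $1,800.35 × 0.0744 = $133.95
Pre-tax total = $116.92 + $133.95 = $250.87
Taxable wages = $1,800.35 − $250.87 = $1,549.48
Local income tax: $1,549.48 × 0.006 = $9.30
SDI: annual cap $151,319.51 already reached (YTD $156,637.35), so $0.00
Employee stock purchase plan: $1,800.35 × 0.0213 = $38.35
Dental plan: $48.54
Gym membership: $155.05
Total deductions = $116.92 + $133.95 + $9.30 + $0.00 + $38.35 + $48.54 + $155.05 = $502.11
Net pay = $1,800.35 − $502.11 = $1,298.24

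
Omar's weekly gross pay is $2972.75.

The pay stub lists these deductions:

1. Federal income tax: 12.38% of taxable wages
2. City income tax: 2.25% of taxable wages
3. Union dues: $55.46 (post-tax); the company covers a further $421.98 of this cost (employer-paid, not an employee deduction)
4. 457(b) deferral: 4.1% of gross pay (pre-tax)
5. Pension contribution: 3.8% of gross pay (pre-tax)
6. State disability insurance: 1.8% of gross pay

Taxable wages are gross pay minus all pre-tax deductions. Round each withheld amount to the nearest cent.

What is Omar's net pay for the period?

$2228.39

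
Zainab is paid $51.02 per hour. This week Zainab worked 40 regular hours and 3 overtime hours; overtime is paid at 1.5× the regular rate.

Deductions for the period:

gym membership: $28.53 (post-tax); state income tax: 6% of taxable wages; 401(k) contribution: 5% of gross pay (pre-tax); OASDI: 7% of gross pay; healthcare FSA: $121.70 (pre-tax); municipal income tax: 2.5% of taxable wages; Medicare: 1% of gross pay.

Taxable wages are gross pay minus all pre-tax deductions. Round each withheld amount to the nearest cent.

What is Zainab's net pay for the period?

$1652.02

Regular pay: 40 × $51.02 = $2040.80
Overtime pay: 3 × $51.02 × 1.5 = $229.59
Gross pay = $2040.80 + $229.59 = $2270.39
401(k) contribution: $2270.39 × 0.05 = $113.52
Healthcare FSA: $121.70
Pre-tax total = $113.52 + $121.70 = $235.22
Taxable wages = $2270.39 − $235.22 = $2035.17
Municipal income tax: $2035.17 × 0.025 = $50.88
State income tax: $2035.17 × 0.06 = $122.11
Medicare: $2270.39 × 0.01 = $22.70
OASDI: $2270.39 × 0.07 = $158.93
Gym membership: $28.53
Total deductions = $113.52 + $121.70 + $50.88 + $122.11 + $22.70 + $158.93 + $28.53 = $618.37
Net pay = $2270.39 − $618.37 = $1652.02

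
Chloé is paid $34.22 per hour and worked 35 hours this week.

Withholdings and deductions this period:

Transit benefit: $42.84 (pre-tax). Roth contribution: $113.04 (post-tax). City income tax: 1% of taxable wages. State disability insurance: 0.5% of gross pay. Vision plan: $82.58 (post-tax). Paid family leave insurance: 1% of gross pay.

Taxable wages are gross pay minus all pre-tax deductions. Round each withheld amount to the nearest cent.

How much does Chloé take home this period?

$929.72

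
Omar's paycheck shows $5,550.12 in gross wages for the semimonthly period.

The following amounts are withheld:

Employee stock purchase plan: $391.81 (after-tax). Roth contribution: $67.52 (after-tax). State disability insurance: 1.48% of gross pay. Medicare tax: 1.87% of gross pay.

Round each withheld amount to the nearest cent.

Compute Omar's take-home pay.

$4,904.86

State disability insurance: $5,550.12 × 0.0148 = $82.14
Medicare tax: $5,550.12 × 0.0187 = $103.79
Roth contribution: $67.52
Employee stock purchase plan: $391.81
Total deductions = $82.14 + $103.79 + $67.52 + $391.81 = $645.26
Net pay = $5,550.12 − $645.26 = $4,904.86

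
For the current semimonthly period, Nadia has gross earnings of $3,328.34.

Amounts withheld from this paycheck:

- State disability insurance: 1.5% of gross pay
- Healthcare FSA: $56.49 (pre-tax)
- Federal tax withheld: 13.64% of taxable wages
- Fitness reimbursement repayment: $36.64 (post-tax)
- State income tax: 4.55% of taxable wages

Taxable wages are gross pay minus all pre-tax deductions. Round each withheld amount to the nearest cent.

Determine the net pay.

Healthcare FSA: $56.49
Taxable wages = $3,328.34 − $56.49 = $3,271.85
Federal tax withheld: $3,271.85 × 0.1364 = $446.28
State income tax: $3,271.85 × 0.0455 = $148.87
State disability insurance: $3,328.34 × 0.015 = $49.93
Fitness reimbursement repayment: $36.64
Total deductions = $56.49 + $446.28 + $148.87 + $49.93 + $36.64 = $738.21
Net pay = $3,328.34 − $738.21 = $2,590.13

$2,590.13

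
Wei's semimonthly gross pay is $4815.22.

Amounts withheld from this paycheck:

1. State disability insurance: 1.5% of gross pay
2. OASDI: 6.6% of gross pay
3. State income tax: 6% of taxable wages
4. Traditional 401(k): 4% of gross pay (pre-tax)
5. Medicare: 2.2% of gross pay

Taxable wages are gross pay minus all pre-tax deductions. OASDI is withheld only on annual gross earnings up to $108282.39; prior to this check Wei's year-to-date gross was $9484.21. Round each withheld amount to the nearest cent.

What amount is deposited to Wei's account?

Traditional 401(k): $4815.22 × 0.04 = $192.61
Taxable wages = $4815.22 − $192.61 = $4622.61
State income tax: $4622.61 × 0.06 = $277.36
OASDI: cap not yet reached, full $4815.22 is subject → $4815.22 × 0.066 = $317.80
Medicare: $4815.22 × 0.022 = $105.93
State disability insurance: $4815.22 × 0.015 = $72.23
Total deductions = $192.61 + $277.36 + $317.80 + $105.93 + $72.23 = $965.93
Net pay = $4815.22 − $965.93 = $3849.29

$3849.29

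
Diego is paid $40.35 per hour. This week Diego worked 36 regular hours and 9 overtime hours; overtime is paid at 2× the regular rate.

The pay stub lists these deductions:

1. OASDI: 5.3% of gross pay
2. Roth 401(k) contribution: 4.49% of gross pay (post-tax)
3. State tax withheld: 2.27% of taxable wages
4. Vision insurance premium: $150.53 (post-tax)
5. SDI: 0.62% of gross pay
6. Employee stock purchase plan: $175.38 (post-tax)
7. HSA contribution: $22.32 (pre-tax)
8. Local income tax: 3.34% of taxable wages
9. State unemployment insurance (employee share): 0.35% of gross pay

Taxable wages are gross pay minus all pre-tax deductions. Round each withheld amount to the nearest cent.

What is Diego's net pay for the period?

$1475.24

Regular pay: 36 × $40.35 = $1452.60
Overtime pay: 9 × $40.35 × 2 = $726.30
Gross pay = $1452.60 + $726.30 = $2178.90
HSA contribution: $22.32
Taxable wages = $2178.90 − $22.32 = $2156.58
Local income tax: $2156.58 × 0.0334 = $72.03
State tax withheld: $2156.58 × 0.0227 = $48.95
SDI: $2178.90 × 0.0062 = $13.51
OASDI: $2178.90 × 0.053 = $115.48
State unemployment insurance (employee share): $2178.90 × 0.0035 = $7.63
Vision insurance premium: $150.53
Employee stock purchase plan: $175.38
Roth 401(k) contribution: $2178.90 × 0.0449 = $97.83
Total deductions = $22.32 + $72.03 + $48.95 + $13.51 + $115.48 + $7.63 + $150.53 + $175.38 + $97.83 = $703.66
Net pay = $2178.90 − $703.66 = $1475.24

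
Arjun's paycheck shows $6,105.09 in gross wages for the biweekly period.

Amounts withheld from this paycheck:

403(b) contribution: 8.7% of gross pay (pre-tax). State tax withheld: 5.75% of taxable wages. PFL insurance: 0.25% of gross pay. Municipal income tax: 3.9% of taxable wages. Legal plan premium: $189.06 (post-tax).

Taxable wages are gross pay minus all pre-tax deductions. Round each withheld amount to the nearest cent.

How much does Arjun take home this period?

$4,831.75

403(b) contribution: $6,105.09 × 0.087 = $531.14
Taxable wages = $6,105.09 − $531.14 = $5,573.95
Municipal income tax: $5,573.95 × 0.039 = $217.38
State tax withheld: $5,573.95 × 0.0575 = $320.50
PFL insurance: $6,105.09 × 0.0025 = $15.26
Legal plan premium: $189.06
Total deductions = $531.14 + $217.38 + $320.50 + $15.26 + $189.06 = $1,273.34
Net pay = $6,105.09 − $1,273.34 = $4,831.75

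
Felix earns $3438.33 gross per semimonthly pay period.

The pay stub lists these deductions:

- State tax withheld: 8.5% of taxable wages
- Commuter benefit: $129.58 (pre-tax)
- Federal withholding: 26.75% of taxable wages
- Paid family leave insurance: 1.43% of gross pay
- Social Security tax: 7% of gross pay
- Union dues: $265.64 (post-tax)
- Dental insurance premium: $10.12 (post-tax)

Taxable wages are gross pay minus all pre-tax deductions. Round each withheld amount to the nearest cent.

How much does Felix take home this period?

$1576.81

Commuter benefit: $129.58
Taxable wages = $3438.33 − $129.58 = $3308.75
State tax withheld: $3308.75 × 0.085 = $281.24
Federal withholding: $3308.75 × 0.2675 = $885.09
Social Security tax: $3438.33 × 0.07 = $240.68
Paid family leave insurance: $3438.33 × 0.0143 = $49.17
Union dues: $265.64
Dental insurance premium: $10.12
Total deductions = $129.58 + $281.24 + $885.09 + $240.68 + $49.17 + $265.64 + $10.12 = $1861.52
Net pay = $3438.33 − $1861.52 = $1576.81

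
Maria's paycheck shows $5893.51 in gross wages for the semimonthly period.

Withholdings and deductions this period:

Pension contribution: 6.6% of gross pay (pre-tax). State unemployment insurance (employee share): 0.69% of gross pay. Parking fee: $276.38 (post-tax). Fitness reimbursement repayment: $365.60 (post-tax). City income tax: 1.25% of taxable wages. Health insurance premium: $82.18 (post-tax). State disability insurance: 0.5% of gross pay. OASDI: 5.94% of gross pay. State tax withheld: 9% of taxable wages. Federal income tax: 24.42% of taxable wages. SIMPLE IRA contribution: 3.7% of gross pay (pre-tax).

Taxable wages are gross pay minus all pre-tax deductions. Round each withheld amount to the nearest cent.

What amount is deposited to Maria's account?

SIMPLE IRA contribution: $5893.51 × 0.037 = $218.06
Pension contribution: $5893.51 × 0.066 = $388.97
Pre-tax total = $218.06 + $388.97 = $607.03
Taxable wages = $5893.51 − $607.03 = $5286.48
City income tax: $5286.48 × 0.0125 = $66.08
Federal income tax: $5286.48 × 0.2442 = $1290.96
State tax withheld: $5286.48 × 0.09 = $475.78
OASDI: $5893.51 × 0.0594 = $350.07
State unemployment insurance (employee share): $5893.51 × 0.0069 = $40.67
State disability insurance: $5893.51 × 0.005 = $29.47
Fitness reimbursement repayment: $365.60
Parking fee: $276.38
Health insurance premium: $82.18
Total deductions = $218.06 + $388.97 + $66.08 + $1290.96 + $475.78 + $350.07 + $40.67 + $29.47 + $365.60 + $276.38 + $82.18 = $3584.22
Net pay = $5893.51 − $3584.22 = $2309.29

$2309.29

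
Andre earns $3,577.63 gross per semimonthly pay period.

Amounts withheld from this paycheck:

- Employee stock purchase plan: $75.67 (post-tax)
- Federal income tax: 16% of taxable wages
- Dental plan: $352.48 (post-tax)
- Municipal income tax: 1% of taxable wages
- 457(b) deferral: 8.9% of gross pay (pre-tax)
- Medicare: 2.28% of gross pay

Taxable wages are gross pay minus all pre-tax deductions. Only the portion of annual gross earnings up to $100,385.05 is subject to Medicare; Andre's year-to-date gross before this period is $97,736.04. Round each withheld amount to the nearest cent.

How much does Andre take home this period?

457(b) deferral: $3,577.63 × 0.089 = $318.41
Taxable wages = $3,577.63 − $318.41 = $3,259.22
Municipal income tax: $3,259.22 × 0.01 = $32.59
Federal income tax: $3,259.22 × 0.16 = $521.48
Medicare: only $100,385.05 − $97,736.04 = $2,649.01 of this check is subject → $2,649.01 × 0.0228 = $60.40
Dental plan: $352.48
Employee stock purchase plan: $75.67
Total deductions = $318.41 + $32.59 + $521.48 + $60.40 + $352.48 + $75.67 = $1,361.03
Net pay = $3,577.63 − $1,361.03 = $2,216.60

$2,216.60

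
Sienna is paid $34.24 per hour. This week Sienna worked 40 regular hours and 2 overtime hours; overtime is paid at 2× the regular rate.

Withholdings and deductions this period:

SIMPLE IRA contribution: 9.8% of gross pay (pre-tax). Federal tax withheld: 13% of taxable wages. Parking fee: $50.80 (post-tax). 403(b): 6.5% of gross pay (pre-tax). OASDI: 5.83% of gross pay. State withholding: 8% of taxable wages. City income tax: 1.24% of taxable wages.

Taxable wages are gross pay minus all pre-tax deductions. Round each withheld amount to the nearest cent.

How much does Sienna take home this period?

$841.91

Regular pay: 40 × $34.24 = $1,369.60
Overtime pay: 2 × $34.24 × 2 = $136.96
Gross pay = $1,369.60 + $136.96 = $1,506.56
403(b): $1,506.56 × 0.065 = $97.93
SIMPLE IRA contribution: $1,506.56 × 0.098 = $147.64
Pre-tax total = $97.93 + $147.64 = $245.57
Taxable wages = $1,506.56 − $245.57 = $1,260.99
Federal tax withheld: $1,260.99 × 0.13 = $163.93
City income tax: $1,260.99 × 0.0124 = $15.64
State withholding: $1,260.99 × 0.08 = $100.88
OASDI: $1,506.56 × 0.0583 = $87.83
Parking fee: $50.80
Total deductions = $97.93 + $147.64 + $163.93 + $15.64 + $100.88 + $87.83 + $50.80 = $664.65
Net pay = $1,506.56 − $664.65 = $841.91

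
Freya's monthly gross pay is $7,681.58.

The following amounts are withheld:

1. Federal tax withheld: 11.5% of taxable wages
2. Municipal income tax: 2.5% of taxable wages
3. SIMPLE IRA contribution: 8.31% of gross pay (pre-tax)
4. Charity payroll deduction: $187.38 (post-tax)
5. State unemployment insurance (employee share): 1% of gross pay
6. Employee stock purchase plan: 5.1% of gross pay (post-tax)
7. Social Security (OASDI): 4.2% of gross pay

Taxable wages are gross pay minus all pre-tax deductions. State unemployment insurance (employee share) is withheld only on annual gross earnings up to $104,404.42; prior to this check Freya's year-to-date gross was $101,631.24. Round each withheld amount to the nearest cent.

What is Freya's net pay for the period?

$5,127.69

SIMPLE IRA contribution: $7,681.58 × 0.0831 = $638.34
Taxable wages = $7,681.58 − $638.34 = $7,043.24
Municipal income tax: $7,043.24 × 0.025 = $176.08
Federal tax withheld: $7,043.24 × 0.115 = $809.97
State unemployment insurance (employee share): only $104,404.42 − $101,631.24 = $2,773.18 of this check is subject → $2,773.18 × 0.01 = $27.73
Social Security (OASDI): $7,681.58 × 0.042 = $322.63
Employee stock purchase plan: $7,681.58 × 0.051 = $391.76
Charity payroll deduction: $187.38
Total deductions = $638.34 + $176.08 + $809.97 + $27.73 + $322.63 + $391.76 + $187.38 = $2,553.89
Net pay = $7,681.58 − $2,553.89 = $5,127.69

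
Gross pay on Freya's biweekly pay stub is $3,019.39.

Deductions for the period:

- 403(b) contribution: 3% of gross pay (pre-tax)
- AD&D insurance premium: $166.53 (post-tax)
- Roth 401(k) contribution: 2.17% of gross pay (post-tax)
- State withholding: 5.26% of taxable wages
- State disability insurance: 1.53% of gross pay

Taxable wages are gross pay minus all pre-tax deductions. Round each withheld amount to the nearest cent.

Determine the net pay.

403(b) contribution: $3,019.39 × 0.03 = $90.58
Taxable wages = $3,019.39 − $90.58 = $2,928.81
State withholding: $2,928.81 × 0.0526 = $154.06
State disability insurance: $3,019.39 × 0.0153 = $46.20
Roth 401(k) contribution: $3,019.39 × 0.0217 = $65.52
AD&D insurance premium: $166.53
Total deductions = $90.58 + $154.06 + $46.20 + $65.52 + $166.53 = $522.89
Net pay = $3,019.39 − $522.89 = $2,496.50

$2,496.50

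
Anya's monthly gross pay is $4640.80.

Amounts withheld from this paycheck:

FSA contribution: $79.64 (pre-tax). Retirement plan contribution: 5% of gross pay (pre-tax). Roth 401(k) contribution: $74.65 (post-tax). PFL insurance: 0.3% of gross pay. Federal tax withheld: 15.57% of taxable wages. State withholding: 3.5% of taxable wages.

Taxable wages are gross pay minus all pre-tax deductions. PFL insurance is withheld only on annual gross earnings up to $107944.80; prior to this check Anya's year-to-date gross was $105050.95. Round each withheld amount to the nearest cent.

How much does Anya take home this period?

FSA contribution: $79.64
Retirement plan contribution: $4640.80 × 0.05 = $232.04
Pre-tax total = $79.64 + $232.04 = $311.68
Taxable wages = $4640.80 − $311.68 = $4329.12
State withholding: $4329.12 × 0.035 = $151.52
Federal tax withheld: $4329.12 × 0.1557 = $674.04
PFL insurance: only $107944.80 − $105050.95 = $2893.85 of this check is subject → $2893.85 × 0.003 = $8.68
Roth 401(k) contribution: $74.65
Total deductions = $79.64 + $232.04 + $151.52 + $674.04 + $8.68 + $74.65 = $1220.57
Net pay = $4640.80 − $1220.57 = $3420.23

$3420.23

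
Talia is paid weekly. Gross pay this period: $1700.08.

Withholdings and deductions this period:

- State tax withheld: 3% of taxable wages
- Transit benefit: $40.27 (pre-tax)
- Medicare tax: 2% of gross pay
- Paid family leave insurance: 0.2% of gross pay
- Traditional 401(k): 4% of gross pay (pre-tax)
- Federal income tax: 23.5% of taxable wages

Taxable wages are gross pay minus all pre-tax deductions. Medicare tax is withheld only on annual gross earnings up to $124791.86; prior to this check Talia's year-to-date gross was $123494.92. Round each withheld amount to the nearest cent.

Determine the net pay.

$1140.64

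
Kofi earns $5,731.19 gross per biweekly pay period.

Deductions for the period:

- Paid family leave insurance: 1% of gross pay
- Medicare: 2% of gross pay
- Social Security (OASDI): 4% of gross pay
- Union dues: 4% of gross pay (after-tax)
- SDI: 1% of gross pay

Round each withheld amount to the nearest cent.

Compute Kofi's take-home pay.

Paid family leave insurance: $5,731.19 × 0.01 = $57.31
Medicare: $5,731.19 × 0.02 = $114.62
SDI: $5,731.19 × 0.01 = $57.31
Social Security (OASDI): $5,731.19 × 0.04 = $229.25
Union dues: $5,731.19 × 0.04 = $229.25
Total deductions = $57.31 + $114.62 + $57.31 + $229.25 + $229.25 = $687.74
Net pay = $5,731.19 − $687.74 = $5,043.45

$5,043.45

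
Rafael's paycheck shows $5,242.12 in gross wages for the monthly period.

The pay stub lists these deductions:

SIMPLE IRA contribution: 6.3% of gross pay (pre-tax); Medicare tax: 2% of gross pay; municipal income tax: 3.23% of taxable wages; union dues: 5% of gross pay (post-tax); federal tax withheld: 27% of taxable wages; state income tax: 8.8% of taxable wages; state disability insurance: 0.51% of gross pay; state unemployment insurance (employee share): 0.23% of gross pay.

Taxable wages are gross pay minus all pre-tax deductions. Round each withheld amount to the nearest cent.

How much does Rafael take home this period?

$2,589.04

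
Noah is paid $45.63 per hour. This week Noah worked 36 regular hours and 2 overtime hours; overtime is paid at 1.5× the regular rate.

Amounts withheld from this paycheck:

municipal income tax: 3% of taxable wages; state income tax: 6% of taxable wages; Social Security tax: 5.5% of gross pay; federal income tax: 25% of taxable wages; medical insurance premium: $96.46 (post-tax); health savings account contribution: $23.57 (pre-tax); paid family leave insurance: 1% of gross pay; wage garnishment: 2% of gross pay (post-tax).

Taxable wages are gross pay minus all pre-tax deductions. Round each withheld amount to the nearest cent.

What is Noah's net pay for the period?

Regular pay: 36 × $45.63 = $1,642.68
Overtime pay: 2 × $45.63 × 1.5 = $136.89
Gross pay = $1,642.68 + $136.89 = $1,779.57
Health savings account contribution: $23.57
Taxable wages = $1,779.57 − $23.57 = $1,756.00
Federal income tax: $1,756.00 × 0.25 = $439.00
State income tax: $1,756.00 × 0.06 = $105.36
Municipal income tax: $1,756.00 × 0.03 = $52.68
Paid family leave insurance: $1,779.57 × 0.01 = $17.80
Social Security tax: $1,779.57 × 0.055 = $97.88
Wage garnishment: $1,779.57 × 0.02 = $35.59
Medical insurance premium: $96.46
Total deductions = $23.57 + $439.00 + $105.36 + $52.68 + $17.80 + $97.88 + $35.59 + $96.46 = $868.34
Net pay = $1,779.57 − $868.34 = $911.23

$911.23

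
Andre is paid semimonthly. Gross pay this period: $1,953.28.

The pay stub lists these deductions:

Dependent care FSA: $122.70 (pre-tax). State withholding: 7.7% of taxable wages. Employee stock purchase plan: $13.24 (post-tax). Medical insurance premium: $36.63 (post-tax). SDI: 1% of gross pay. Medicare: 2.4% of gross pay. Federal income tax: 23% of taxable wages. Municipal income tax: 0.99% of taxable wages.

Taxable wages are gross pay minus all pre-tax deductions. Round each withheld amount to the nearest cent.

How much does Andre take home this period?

Dependent care FSA: $122.70
Taxable wages = $1,953.28 − $122.70 = $1,830.58
State withholding: $1,830.58 × 0.077 = $140.95
Federal income tax: $1,830.58 × 0.23 = $421.03
Municipal income tax: $1,830.58 × 0.0099 = $18.12
SDI: $1,953.28 × 0.01 = $19.53
Medicare: $1,953.28 × 0.024 = $46.88
Medical insurance premium: $36.63
Employee stock purchase plan: $13.24
Total deductions = $122.70 + $140.95 + $421.03 + $18.12 + $19.53 + $46.88 + $36.63 + $13.24 = $819.08
Net pay = $1,953.28 − $819.08 = $1,134.20

$1,134.20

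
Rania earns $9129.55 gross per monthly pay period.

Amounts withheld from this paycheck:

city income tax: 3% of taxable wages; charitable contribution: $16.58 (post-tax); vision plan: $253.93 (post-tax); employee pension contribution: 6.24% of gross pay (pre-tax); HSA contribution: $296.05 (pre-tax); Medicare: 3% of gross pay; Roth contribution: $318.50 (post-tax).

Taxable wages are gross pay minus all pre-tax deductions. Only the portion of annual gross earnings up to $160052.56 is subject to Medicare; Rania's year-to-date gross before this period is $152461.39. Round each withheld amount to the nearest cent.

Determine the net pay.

$7199.16

Employee pension contribution: $9129.55 × 0.0624 = $569.68
HSA contribution: $296.05
Pre-tax total = $569.68 + $296.05 = $865.73
Taxable wages = $9129.55 − $865.73 = $8263.82
City income tax: $8263.82 × 0.03 = $247.91
Medicare: only $160052.56 − $152461.39 = $7591.17 of this check is subject → $7591.17 × 0.03 = $227.74
Roth contribution: $318.50
Vision plan: $253.93
Charitable contribution: $16.58
Total deductions = $569.68 + $296.05 + $247.91 + $227.74 + $318.50 + $253.93 + $16.58 = $1930.39
Net pay = $9129.55 − $1930.39 = $7199.16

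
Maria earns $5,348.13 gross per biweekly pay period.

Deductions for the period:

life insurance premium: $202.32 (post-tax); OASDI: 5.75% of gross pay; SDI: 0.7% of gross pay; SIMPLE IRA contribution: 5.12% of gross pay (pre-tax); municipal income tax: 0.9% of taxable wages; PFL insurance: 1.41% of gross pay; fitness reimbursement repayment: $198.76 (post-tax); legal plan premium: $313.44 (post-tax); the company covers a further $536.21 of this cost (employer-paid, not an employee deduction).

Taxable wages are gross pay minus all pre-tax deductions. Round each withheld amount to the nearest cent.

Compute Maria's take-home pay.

$3,893.75

SIMPLE IRA contribution: $5,348.13 × 0.0512 = $273.82
Taxable wages = $5,348.13 − $273.82 = $5,074.31
Municipal income tax: $5,074.31 × 0.009 = $45.67
SDI: $5,348.13 × 0.007 = $37.44
OASDI: $5,348.13 × 0.0575 = $307.52
PFL insurance: $5,348.13 × 0.0141 = $75.41
Life insurance premium: $202.32
Legal plan premium: $313.44
Fitness reimbursement repayment: $198.76
(Employer's $536.21 toward legal plan premium is not withheld from the employee.)
Total deductions = $273.82 + $45.67 + $37.44 + $307.52 + $75.41 + $202.32 + $313.44 + $198.76 = $1,454.38
Net pay = $5,348.13 − $1,454.38 = $3,893.75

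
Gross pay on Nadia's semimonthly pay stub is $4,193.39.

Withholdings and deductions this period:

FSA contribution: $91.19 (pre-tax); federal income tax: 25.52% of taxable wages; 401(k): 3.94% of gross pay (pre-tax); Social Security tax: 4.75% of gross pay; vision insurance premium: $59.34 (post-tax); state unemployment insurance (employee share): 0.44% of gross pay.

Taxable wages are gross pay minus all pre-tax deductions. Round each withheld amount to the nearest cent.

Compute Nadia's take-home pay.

FSA contribution: $91.19
401(k): $4,193.39 × 0.0394 = $165.22
Pre-tax total = $91.19 + $165.22 = $256.41
Taxable wages = $4,193.39 − $256.41 = $3,936.98
Federal income tax: $3,936.98 × 0.2552 = $1,004.72
Social Security tax: $4,193.39 × 0.0475 = $199.19
State unemployment insurance (employee share): $4,193.39 × 0.0044 = $18.45
Vision insurance premium: $59.34
Total deductions = $91.19 + $165.22 + $1,004.72 + $199.19 + $18.45 + $59.34 = $1,538.11
Net pay = $4,193.39 − $1,538.11 = $2,655.28

$2,655.28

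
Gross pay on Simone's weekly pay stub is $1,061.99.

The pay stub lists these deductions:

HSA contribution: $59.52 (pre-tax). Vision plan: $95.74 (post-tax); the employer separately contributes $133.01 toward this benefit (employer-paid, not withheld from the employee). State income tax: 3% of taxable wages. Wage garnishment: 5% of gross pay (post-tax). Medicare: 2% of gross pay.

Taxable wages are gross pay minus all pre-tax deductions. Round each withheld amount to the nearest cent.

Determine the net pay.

HSA contribution: $59.52
Taxable wages = $1,061.99 − $59.52 = $1,002.47
State income tax: $1,002.47 × 0.03 = $30.07
Medicare: $1,061.99 × 0.02 = $21.24
Wage garnishment: $1,061.99 × 0.05 = $53.10
Vision plan: $95.74
(Employer's $133.01 toward vision plan is not withheld from the employee.)
Total deductions = $59.52 + $30.07 + $21.24 + $53.10 + $95.74 = $259.67
Net pay = $1,061.99 − $259.67 = $802.32

$802.32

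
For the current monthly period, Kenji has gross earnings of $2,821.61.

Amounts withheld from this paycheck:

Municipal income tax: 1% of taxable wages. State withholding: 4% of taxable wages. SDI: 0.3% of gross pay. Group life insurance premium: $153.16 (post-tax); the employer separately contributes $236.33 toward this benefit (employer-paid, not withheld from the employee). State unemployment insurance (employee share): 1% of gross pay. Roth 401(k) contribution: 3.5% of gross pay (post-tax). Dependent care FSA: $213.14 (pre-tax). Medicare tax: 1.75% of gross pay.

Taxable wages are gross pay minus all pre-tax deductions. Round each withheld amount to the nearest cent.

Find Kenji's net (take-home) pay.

$2,140.07

Dependent care FSA: $213.14
Taxable wages = $2,821.61 − $213.14 = $2,608.47
State withholding: $2,608.47 × 0.04 = $104.34
Municipal income tax: $2,608.47 × 0.01 = $26.08
State unemployment insurance (employee share): $2,821.61 × 0.01 = $28.22
SDI: $2,821.61 × 0.003 = $8.46
Medicare tax: $2,821.61 × 0.0175 = $49.38
Roth 401(k) contribution: $2,821.61 × 0.035 = $98.76
Group life insurance premium: $153.16
(Employer's $236.33 toward group life insurance premium is not withheld from the employee.)
Total deductions = $213.14 + $104.34 + $26.08 + $28.22 + $8.46 + $49.38 + $98.76 + $153.16 = $681.54
Net pay = $2,821.61 − $681.54 = $2,140.07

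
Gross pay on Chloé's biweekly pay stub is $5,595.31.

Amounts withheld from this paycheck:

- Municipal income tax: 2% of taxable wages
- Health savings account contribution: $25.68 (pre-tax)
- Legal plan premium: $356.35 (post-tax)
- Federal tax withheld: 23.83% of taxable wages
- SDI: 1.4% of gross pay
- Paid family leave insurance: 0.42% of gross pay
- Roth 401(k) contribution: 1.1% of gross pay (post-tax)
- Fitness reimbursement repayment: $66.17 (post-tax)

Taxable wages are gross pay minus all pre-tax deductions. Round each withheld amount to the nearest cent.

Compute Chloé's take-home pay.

$3,545.10

Health savings account contribution: $25.68
Taxable wages = $5,595.31 − $25.68 = $5,569.63
Federal tax withheld: $5,569.63 × 0.2383 = $1,327.24
Municipal income tax: $5,569.63 × 0.02 = $111.39
Paid family leave insurance: $5,595.31 × 0.0042 = $23.50
SDI: $5,595.31 × 0.014 = $78.33
Roth 401(k) contribution: $5,595.31 × 0.011 = $61.55
Legal plan premium: $356.35
Fitness reimbursement repayment: $66.17
Total deductions = $25.68 + $1,327.24 + $111.39 + $23.50 + $78.33 + $61.55 + $356.35 + $66.17 = $2,050.21
Net pay = $5,595.31 − $2,050.21 = $3,545.10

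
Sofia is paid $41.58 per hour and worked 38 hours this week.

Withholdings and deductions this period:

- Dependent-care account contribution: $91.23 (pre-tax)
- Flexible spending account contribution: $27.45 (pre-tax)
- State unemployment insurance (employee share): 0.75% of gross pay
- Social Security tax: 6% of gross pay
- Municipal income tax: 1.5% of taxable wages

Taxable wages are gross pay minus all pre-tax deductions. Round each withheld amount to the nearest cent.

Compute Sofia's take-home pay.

Gross pay: 38 × $41.58 = $1,580.04
Dependent-care account contribution: $91.23
Flexible spending account contribution: $27.45
Pre-tax total = $91.23 + $27.45 = $118.68
Taxable wages = $1,580.04 − $118.68 = $1,461.36
Municipal income tax: $1,461.36 × 0.015 = $21.92
Social Security tax: $1,580.04 × 0.06 = $94.80
State unemployment insurance (employee share): $1,580.04 × 0.0075 = $11.85
Total deductions = $91.23 + $27.45 + $21.92 + $94.80 + $11.85 = $247.25
Net pay = $1,580.04 − $247.25 = $1,332.79

$1,332.79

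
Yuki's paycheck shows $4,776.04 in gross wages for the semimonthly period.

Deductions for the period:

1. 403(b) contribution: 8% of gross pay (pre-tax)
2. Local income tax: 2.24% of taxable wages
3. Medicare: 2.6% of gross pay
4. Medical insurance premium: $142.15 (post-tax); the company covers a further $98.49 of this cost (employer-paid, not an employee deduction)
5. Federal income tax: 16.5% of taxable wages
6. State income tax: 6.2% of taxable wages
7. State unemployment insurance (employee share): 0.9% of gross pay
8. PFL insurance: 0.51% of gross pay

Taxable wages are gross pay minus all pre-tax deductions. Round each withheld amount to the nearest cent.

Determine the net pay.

403(b) contribution: $4,776.04 × 0.08 = $382.08
Taxable wages = $4,776.04 − $382.08 = $4,393.96
Local income tax: $4,393.96 × 0.0224 = $98.42
State income tax: $4,393.96 × 0.062 = $272.43
Federal income tax: $4,393.96 × 0.165 = $725.00
Medicare: $4,776.04 × 0.026 = $124.18
State unemployment insurance (employee share): $4,776.04 × 0.009 = $42.98
PFL insurance: $4,776.04 × 0.0051 = $24.36
Medical insurance premium: $142.15
(Employer's $98.49 toward medical insurance premium is not withheld from the employee.)
Total deductions = $382.08 + $98.42 + $272.43 + $725.00 + $124.18 + $42.98 + $24.36 + $142.15 = $1,811.60
Net pay = $4,776.04 − $1,811.60 = $2,964.44

$2,964.44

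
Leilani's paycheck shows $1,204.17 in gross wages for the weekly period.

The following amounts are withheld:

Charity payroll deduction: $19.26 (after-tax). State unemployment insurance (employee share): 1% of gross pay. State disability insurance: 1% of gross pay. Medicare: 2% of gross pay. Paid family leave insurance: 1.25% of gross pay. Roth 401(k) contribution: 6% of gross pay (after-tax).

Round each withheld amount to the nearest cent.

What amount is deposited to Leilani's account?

$1,049.45

State disability insurance: $1,204.17 × 0.01 = $12.04
Medicare: $1,204.17 × 0.02 = $24.08
State unemployment insurance (employee share): $1,204.17 × 0.01 = $12.04
Paid family leave insurance: $1,204.17 × 0.0125 = $15.05
Charity payroll deduction: $19.26
Roth 401(k) contribution: $1,204.17 × 0.06 = $72.25
Total deductions = $12.04 + $24.08 + $12.04 + $15.05 + $19.26 + $72.25 = $154.72
Net pay = $1,204.17 − $154.72 = $1,049.45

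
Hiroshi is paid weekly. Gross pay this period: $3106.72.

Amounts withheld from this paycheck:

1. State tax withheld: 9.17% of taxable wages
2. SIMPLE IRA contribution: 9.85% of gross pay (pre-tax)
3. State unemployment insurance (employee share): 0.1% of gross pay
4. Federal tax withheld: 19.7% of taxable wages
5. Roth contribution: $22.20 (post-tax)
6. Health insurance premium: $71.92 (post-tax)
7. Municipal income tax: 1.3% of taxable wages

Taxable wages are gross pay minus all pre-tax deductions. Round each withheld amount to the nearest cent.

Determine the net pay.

$1858.50

SIMPLE IRA contribution: $3106.72 × 0.0985 = $306.01
Taxable wages = $3106.72 − $306.01 = $2800.71
Federal tax withheld: $2800.71 × 0.197 = $551.74
Municipal income tax: $2800.71 × 0.013 = $36.41
State tax withheld: $2800.71 × 0.0917 = $256.83
State unemployment insurance (employee share): $3106.72 × 0.001 = $3.11
Health insurance premium: $71.92
Roth contribution: $22.20
Total deductions = $306.01 + $551.74 + $36.41 + $256.83 + $3.11 + $71.92 + $22.20 = $1248.22
Net pay = $3106.72 − $1248.22 = $1858.50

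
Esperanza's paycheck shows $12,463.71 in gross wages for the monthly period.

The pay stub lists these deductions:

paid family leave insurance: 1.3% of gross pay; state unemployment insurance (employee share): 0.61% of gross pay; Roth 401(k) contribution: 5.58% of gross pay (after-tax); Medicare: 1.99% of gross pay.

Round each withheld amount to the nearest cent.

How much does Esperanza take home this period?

$11,282.14

State unemployment insurance (employee share): $12,463.71 × 0.0061 = $76.03
Paid family leave insurance: $12,463.71 × 0.013 = $162.03
Medicare: $12,463.71 × 0.0199 = $248.03
Roth 401(k) contribution: $12,463.71 × 0.0558 = $695.48
Total deductions = $76.03 + $162.03 + $248.03 + $695.48 = $1,181.57
Net pay = $12,463.71 − $1,181.57 = $11,282.14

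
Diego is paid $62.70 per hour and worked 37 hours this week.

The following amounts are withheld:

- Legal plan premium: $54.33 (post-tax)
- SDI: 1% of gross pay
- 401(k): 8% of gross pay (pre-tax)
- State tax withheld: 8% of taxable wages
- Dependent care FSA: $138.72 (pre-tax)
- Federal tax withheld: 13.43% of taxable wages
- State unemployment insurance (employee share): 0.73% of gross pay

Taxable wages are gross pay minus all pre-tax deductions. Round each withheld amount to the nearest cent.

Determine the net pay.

$1,473.46

Gross pay: 37 × $62.70 = $2,319.90
401(k): $2,319.90 × 0.08 = $185.59
Dependent care FSA: $138.72
Pre-tax total = $185.59 + $138.72 = $324.31
Taxable wages = $2,319.90 − $324.31 = $1,995.59
Federal tax withheld: $1,995.59 × 0.1343 = $268.01
State tax withheld: $1,995.59 × 0.08 = $159.65
State unemployment insurance (employee share): $2,319.90 × 0.0073 = $16.94
SDI: $2,319.90 × 0.01 = $23.20
Legal plan premium: $54.33
Total deductions = $185.59 + $138.72 + $268.01 + $159.65 + $16.94 + $23.20 + $54.33 = $846.44
Net pay = $2,319.90 − $846.44 = $1,473.46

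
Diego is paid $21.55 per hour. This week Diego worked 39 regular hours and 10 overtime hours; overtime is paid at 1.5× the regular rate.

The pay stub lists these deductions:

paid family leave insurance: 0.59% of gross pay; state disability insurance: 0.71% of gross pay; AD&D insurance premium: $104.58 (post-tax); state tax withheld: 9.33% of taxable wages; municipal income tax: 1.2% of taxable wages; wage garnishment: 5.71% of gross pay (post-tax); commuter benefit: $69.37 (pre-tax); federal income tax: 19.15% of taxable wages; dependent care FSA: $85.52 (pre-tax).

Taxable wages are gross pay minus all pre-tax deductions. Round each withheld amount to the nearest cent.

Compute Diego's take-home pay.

$523.23

Regular pay: 39 × $21.55 = $840.45
Overtime pay: 10 × $21.55 × 1.5 = $323.25
Gross pay = $840.45 + $323.25 = $1,163.70
Commuter benefit: $69.37
Dependent care FSA: $85.52
Pre-tax total = $69.37 + $85.52 = $154.89
Taxable wages = $1,163.70 − $154.89 = $1,008.81
State tax withheld: $1,008.81 × 0.0933 = $94.12
Municipal income tax: $1,008.81 × 0.012 = $12.11
Federal income tax: $1,008.81 × 0.1915 = $193.19
State disability insurance: $1,163.70 × 0.0071 = $8.26
Paid family leave insurance: $1,163.70 × 0.0059 = $6.87
Wage garnishment: $1,163.70 × 0.0571 = $66.45
AD&D insurance premium: $104.58
Total deductions = $69.37 + $85.52 + $94.12 + $12.11 + $193.19 + $8.26 + $6.87 + $66.45 + $104.58 = $640.47
Net pay = $1,163.70 − $640.47 = $523.23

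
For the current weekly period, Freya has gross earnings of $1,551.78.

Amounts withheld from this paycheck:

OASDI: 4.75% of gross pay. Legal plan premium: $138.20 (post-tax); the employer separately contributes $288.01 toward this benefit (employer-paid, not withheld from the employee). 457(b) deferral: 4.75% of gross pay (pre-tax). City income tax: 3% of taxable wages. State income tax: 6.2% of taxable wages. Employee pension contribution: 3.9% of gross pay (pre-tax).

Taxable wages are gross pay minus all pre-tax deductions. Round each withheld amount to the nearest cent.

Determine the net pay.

$1,075.22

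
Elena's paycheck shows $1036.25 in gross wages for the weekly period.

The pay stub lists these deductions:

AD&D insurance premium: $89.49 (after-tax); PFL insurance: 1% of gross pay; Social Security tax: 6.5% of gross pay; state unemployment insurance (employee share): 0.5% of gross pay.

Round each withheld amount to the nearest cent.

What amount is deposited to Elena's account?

State unemployment insurance (employee share): $1036.25 × 0.005 = $5.18
PFL insurance: $1036.25 × 0.01 = $10.36
Social Security tax: $1036.25 × 0.065 = $67.36
AD&D insurance premium: $89.49
Total deductions = $5.18 + $10.36 + $67.36 + $89.49 = $172.39
Net pay = $1036.25 − $172.39 = $863.86

$863.86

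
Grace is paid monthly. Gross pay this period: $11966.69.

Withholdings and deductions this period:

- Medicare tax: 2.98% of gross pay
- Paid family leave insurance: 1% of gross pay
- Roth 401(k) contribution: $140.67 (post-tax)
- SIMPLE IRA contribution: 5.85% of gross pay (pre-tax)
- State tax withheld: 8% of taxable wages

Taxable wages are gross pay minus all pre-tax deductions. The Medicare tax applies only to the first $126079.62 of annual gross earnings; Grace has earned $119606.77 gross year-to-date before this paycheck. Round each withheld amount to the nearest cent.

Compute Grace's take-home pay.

SIMPLE IRA contribution: $11966.69 × 0.0585 = $700.05
Taxable wages = $11966.69 − $700.05 = $11266.64
State tax withheld: $11266.64 × 0.08 = $901.33
Medicare tax: only $126079.62 − $119606.77 = $6472.85 of this check is subject → $6472.85 × 0.0298 = $192.89
Paid family leave insurance: $11966.69 × 0.01 = $119.67
Roth 401(k) contribution: $140.67
Total deductions = $700.05 + $901.33 + $192.89 + $119.67 + $140.67 = $2054.61
Net pay = $11966.69 − $2054.61 = $9912.08

$9912.08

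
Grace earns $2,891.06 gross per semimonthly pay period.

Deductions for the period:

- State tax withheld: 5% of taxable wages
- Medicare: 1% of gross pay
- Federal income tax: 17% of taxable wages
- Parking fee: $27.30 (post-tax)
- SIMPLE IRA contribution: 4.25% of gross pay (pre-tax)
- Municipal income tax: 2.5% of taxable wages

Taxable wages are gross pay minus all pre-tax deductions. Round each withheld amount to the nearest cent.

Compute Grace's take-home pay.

$2,033.78

SIMPLE IRA contribution: $2,891.06 × 0.0425 = $122.87
Taxable wages = $2,891.06 − $122.87 = $2,768.19
State tax withheld: $2,768.19 × 0.05 = $138.41
Municipal income tax: $2,768.19 × 0.025 = $69.20
Federal income tax: $2,768.19 × 0.17 = $470.59
Medicare: $2,891.06 × 0.01 = $28.91
Parking fee: $27.30
Total deductions = $122.87 + $138.41 + $69.20 + $470.59 + $28.91 + $27.30 = $857.28
Net pay = $2,891.06 − $857.28 = $2,033.78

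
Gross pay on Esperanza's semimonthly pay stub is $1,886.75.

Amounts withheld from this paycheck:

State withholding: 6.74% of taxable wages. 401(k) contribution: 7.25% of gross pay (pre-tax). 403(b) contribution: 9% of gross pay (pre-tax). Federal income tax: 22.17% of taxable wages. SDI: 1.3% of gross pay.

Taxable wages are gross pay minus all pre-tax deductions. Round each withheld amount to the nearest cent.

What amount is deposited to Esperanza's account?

$1,098.80

403(b) contribution: $1,886.75 × 0.09 = $169.81
401(k) contribution: $1,886.75 × 0.0725 = $136.79
Pre-tax total = $169.81 + $136.79 = $306.60
Taxable wages = $1,886.75 − $306.60 = $1,580.15
State withholding: $1,580.15 × 0.0674 = $106.50
Federal income tax: $1,580.15 × 0.2217 = $350.32
SDI: $1,886.75 × 0.013 = $24.53
Total deductions = $169.81 + $136.79 + $106.50 + $350.32 + $24.53 = $787.95
Net pay = $1,886.75 − $787.95 = $1,098.80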